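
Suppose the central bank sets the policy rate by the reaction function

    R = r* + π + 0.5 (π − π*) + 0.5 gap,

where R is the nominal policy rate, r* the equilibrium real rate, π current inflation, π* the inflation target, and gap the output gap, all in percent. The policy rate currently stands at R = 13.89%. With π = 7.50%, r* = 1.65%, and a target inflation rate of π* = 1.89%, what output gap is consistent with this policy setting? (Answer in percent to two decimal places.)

3.87%

0.5 gap = 13.89 − 1.65 − 7.50 − 0.5 × (7.50 − 1.89) = 1.935
gap = 1.935 / 0.5 = 3.87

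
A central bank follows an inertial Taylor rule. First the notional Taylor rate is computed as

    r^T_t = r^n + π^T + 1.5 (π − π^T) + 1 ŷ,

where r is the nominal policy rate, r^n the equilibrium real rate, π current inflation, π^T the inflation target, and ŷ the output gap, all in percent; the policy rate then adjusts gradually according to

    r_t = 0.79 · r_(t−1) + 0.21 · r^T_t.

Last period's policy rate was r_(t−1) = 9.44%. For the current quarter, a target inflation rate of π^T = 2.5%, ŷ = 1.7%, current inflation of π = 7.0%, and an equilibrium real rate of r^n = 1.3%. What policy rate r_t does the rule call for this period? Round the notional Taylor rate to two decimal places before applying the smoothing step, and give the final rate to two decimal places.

r^T_t = 1.3 + 2.5 + 1.5 × (7.0 − 2.5) + 1 × 1.7
   = 1.3 + 2.5 + 6.75 + 1.7 = 12.25
r_t = 0.79 × 9.44 + 0.21 × 12.25 = 7.4576 + 2.5725 = 10.03

10.03%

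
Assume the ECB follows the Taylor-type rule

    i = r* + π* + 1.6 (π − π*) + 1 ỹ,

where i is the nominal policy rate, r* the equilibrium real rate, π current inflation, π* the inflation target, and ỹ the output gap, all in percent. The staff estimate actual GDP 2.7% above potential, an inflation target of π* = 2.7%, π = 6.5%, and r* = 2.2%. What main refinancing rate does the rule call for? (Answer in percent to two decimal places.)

13.68%

Output 2.7% above potential → ỹ = 2.7.
i = 2.2 + 2.7 + 1.6 × (6.5 − 2.7) + 1 × 2.7
   = 2.2 + 2.7 + 6.08 + 2.7 = 13.68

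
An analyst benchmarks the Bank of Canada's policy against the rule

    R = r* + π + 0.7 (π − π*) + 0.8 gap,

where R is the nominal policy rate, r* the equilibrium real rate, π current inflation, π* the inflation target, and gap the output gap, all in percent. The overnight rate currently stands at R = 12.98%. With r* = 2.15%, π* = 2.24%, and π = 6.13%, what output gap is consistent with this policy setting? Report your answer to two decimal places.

2.47%

0.8 gap = 12.98 − 2.15 − 6.13 − 0.7 × (6.13 − 2.24) = 1.977
gap = 1.977 / 0.8 = 2.47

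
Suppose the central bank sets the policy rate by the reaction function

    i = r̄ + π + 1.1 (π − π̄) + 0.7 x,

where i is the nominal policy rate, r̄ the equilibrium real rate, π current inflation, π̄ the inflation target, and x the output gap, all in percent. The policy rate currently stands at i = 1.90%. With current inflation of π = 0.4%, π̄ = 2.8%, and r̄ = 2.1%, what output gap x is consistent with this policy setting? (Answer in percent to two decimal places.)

2.91%

0.7 x = 1.90 − 2.1 − 0.4 − 1.1 × (0.4 − 2.8) = 2.04
x = 2.04 / 0.7 = 2.91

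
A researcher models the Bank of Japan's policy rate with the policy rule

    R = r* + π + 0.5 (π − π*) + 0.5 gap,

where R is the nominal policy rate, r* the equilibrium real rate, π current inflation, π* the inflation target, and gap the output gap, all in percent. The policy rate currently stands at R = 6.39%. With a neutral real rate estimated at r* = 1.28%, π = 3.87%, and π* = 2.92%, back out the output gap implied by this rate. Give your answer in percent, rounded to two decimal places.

1.53%

0.5 gap = 6.39 − 1.28 − 3.87 − 0.5 × (3.87 − 2.92) = 0.765
gap = 0.765 / 0.5 = 1.53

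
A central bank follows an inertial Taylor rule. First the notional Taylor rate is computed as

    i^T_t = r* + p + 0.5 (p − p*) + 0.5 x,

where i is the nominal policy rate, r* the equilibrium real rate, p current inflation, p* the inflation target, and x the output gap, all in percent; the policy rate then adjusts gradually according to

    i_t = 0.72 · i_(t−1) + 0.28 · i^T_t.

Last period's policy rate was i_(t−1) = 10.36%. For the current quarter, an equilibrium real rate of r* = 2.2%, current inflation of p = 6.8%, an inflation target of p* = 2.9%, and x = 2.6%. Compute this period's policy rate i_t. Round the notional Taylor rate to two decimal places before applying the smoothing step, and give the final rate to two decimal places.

i^T_t = 2.2 + 6.8 + 0.5 × (6.8 − 2.9) + 0.5 × 2.6
   = 2.2 + 6.8 + 1.95 + 1.3 = 12.25
i_t = 0.72 × 10.36 + 0.28 × 12.25 = 7.4592 + 3.43 = 10.89

10.89%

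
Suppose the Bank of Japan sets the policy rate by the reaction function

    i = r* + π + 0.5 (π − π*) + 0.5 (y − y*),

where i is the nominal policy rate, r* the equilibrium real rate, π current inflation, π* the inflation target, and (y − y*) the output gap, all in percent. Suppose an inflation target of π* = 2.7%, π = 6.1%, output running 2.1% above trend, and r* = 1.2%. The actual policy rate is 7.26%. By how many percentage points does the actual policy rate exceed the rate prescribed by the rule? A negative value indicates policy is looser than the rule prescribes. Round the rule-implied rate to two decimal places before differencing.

Output 2.1% above potential → (y − y*) = 2.1.
i = 1.2 + 6.1 + 0.5 × (6.1 − 2.7) + 0.5 × 2.1
   = 1.2 + 6.1 + 1.7 + 1.05 = 10.05
Deviation = 7.26 − 10.05 = -2.79 pp.

-2.79 pp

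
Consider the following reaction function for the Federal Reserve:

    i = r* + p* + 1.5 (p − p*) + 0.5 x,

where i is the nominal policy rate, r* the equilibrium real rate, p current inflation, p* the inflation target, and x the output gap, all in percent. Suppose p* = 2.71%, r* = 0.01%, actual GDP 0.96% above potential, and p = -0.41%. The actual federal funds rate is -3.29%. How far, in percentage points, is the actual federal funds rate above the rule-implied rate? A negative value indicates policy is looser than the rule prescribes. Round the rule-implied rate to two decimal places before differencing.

Output 0.96% above potential → x = 0.96.
i = 0.01 + 2.71 + 1.5 × (-0.41 − 2.71) + 0.5 × 0.96
   = 0.01 + 2.71 − 4.68 + 0.48 = -1.48
Deviation = -3.29 − (-1.48) = -1.81 pp.

-1.81 pp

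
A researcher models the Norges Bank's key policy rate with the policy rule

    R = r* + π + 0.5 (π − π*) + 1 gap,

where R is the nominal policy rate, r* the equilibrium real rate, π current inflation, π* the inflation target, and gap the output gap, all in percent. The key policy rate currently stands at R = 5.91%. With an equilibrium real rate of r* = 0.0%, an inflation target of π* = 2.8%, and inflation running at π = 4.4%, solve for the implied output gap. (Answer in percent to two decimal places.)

1 gap = 5.91 − 0.0 − 4.4 − 0.5 × (4.4 − 2.8) = 0.71
gap = 0.71 / 1 = 0.71

0.71%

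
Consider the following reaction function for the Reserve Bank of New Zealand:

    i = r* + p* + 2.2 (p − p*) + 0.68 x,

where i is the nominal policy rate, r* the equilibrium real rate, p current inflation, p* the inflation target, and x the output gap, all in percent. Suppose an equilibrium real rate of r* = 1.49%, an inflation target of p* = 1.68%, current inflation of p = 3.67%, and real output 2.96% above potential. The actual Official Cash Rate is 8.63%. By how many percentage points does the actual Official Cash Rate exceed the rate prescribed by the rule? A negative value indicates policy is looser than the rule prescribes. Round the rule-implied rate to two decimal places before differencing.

-0.93 pp

Output 2.96% above potential → x = 2.96.
i = 1.49 + 1.68 + 2.2 × (3.67 − 1.68) + 0.68 × 2.96
   = 1.49 + 1.68 + 4.378 + 2.0128 = 9.56
Deviation = 8.63 − 9.56 = -0.93 pp.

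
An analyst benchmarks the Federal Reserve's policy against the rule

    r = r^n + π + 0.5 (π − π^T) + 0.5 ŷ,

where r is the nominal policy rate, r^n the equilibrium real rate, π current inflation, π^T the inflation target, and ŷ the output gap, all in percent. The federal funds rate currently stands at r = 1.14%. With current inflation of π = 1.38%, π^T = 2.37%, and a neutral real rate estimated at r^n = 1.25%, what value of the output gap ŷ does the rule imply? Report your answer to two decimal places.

0.5 ŷ = 1.14 − 1.25 − 1.38 − 0.5 × (1.38 − 2.37) = -0.995
ŷ = -0.995 / 0.5 = -1.99

-1.99%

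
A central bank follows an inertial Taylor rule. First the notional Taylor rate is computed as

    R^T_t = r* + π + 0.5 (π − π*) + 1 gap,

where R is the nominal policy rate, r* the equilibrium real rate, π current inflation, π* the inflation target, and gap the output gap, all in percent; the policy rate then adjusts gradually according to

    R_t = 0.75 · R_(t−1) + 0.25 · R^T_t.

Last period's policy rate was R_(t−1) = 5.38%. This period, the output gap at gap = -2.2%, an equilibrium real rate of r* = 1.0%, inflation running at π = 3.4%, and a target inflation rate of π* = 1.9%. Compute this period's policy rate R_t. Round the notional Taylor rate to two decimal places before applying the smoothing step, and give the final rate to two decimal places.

4.77%

R^T_t = 1.0 + 3.4 + 0.5 × (3.4 − 1.9) + 1 × (-2.2)
   = 1.0 + 3.4 + 0.75 − 2.2 = 2.95
R_t = 0.75 × 5.38 + 0.25 × 2.95 = 4.035 + 0.7375 = 4.77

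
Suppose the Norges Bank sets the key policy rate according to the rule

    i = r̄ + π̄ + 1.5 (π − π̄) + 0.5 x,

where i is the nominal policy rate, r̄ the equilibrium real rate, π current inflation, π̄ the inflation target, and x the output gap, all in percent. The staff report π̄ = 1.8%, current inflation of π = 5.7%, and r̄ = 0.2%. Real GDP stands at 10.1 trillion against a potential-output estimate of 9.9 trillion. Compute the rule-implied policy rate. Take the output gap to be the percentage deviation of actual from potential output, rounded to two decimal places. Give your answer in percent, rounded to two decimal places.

Output gap = 100 × (10.1 − 9.9) / 9.9 = 2.02%.
i = 0.20 + 1.80 + 1.5 × (5.70 − 1.80) + 0.5 × 2.02
   = 0.20 + 1.8 + 5.85 + 1.01 = 8.86

8.86%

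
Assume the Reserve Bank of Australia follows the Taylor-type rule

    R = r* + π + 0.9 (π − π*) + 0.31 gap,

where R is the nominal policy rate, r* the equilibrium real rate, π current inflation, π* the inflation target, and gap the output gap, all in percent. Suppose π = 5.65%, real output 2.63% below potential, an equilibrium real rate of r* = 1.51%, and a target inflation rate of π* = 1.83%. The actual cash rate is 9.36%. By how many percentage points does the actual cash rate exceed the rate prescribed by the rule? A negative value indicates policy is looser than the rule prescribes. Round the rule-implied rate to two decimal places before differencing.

-0.42 pp

Output 2.63% below potential → gap = -2.63.
R = 1.51 + 5.65 + 0.9 × (5.65 − 1.83) + 0.31 × (-2.63)
   = 1.51 + 5.65 + 3.438 − 0.8153 = 9.78
Deviation = 9.36 − 9.78 = -0.42 pp.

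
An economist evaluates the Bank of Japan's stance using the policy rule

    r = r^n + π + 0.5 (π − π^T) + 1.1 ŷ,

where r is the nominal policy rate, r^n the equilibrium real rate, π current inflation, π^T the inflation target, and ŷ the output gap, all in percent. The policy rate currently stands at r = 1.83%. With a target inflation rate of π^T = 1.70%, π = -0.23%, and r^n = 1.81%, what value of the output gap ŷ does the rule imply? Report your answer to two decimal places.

1.10%

1.1 ŷ = 1.83 − 1.81 − (-0.23) − 0.5 × ((-0.23) − 1.70) = 1.215
ŷ = 1.215 / 1.1 = 1.10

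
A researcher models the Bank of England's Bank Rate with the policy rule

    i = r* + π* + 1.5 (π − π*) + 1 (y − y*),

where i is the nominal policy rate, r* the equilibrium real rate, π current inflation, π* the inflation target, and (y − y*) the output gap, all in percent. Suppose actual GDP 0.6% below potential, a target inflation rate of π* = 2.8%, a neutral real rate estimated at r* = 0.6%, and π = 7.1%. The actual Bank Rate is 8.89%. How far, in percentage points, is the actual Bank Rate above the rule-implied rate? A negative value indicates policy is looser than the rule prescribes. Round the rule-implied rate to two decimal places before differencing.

-0.36 pp

Output 0.6% below potential → (y − y*) = -0.6.
i = 0.6 + 2.8 + 1.5 × (7.1 − 2.8) + 1 × (-0.6)
   = 0.6 + 2.8 + 6.45 − 0.6 = 9.25
Deviation = 8.89 − 9.25 = -0.36 pp.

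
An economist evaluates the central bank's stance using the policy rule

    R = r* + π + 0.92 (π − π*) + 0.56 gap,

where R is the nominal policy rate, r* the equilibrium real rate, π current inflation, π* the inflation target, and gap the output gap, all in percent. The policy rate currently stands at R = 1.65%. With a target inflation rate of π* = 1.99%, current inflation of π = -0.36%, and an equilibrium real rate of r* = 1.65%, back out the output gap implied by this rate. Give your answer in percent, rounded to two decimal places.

0.56 gap = 1.65 − 1.65 − (-0.36) − 0.92 × ((-0.36) − 1.99) = 2.522
gap = 2.522 / 0.56 = 4.50

4.50%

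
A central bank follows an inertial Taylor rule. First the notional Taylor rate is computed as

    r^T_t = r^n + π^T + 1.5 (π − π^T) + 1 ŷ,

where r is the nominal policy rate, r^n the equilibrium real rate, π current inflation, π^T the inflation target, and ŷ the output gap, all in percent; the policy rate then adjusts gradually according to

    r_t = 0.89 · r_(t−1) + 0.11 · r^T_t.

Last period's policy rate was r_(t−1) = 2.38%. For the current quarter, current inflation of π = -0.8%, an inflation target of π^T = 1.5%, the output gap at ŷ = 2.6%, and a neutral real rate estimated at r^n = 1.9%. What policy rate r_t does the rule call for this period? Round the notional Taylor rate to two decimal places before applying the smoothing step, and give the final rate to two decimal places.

2.40%

r^T_t = 1.9 + 1.5 + 1.5 × (-0.8 − 1.5) + 1 × 2.6
   = 1.9 + 1.5 − 3.45 + 2.6 = 2.55
r_t = 0.89 × 2.38 + 0.11 × 2.55 = 2.1182 + 0.2805 = 2.40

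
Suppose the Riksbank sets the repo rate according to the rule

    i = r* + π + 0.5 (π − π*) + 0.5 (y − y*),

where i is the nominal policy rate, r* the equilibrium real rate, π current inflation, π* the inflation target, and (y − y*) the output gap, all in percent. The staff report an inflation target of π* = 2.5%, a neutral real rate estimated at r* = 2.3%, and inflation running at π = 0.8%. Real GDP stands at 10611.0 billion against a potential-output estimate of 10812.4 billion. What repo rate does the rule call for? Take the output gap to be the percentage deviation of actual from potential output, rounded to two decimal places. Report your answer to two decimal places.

Output gap = 100 × (10611.0 − 10812.4) / 10812.4 = -1.86%.
i = 2.30 + 0.80 + 0.5 × (0.80 − 2.50) + 0.5 × (-1.86)
   = 2.30 + 0.8 − 0.85 − 0.93 = 1.32

1.32%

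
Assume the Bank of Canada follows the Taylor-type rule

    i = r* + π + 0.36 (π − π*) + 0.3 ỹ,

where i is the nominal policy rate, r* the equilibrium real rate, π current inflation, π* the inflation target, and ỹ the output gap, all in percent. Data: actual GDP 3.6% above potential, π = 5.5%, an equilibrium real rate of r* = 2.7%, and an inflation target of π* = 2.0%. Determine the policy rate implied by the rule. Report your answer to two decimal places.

Output 3.6% above potential → ỹ = 3.6.
i = 2.7 + 5.5 + 0.36 × (5.5 − 2.0) + 0.3 × 3.6
   = 2.7 + 5.5 + 1.26 + 1.08 = 10.54

10.54%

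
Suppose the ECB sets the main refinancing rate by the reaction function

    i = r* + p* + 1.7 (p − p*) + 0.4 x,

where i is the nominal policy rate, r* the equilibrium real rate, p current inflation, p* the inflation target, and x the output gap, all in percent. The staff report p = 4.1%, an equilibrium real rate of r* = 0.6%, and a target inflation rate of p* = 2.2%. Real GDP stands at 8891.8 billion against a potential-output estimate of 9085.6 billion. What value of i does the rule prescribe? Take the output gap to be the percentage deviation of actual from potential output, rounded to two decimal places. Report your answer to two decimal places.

5.18%

Output gap = 100 × (8891.8 − 9085.6) / 9085.6 = -2.13%.
i = 0.60 + 2.20 + 1.7 × (4.10 − 2.20) + 0.4 × (-2.13)
   = 0.60 + 2.2 + 3.23 − 0.852 = 5.18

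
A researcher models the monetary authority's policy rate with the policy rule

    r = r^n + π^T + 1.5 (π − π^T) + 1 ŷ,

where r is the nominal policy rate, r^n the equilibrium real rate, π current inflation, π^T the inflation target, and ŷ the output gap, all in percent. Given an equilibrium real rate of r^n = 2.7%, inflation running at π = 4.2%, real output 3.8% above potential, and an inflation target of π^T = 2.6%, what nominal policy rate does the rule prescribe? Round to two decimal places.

Output 3.8% above potential → ŷ = 3.8.
r = 2.7 + 2.6 + 1.5 × (4.2 − 2.6) + 1 × 3.8
   = 2.7 + 2.6 + 2.4 + 3.8 = 11.50

11.50%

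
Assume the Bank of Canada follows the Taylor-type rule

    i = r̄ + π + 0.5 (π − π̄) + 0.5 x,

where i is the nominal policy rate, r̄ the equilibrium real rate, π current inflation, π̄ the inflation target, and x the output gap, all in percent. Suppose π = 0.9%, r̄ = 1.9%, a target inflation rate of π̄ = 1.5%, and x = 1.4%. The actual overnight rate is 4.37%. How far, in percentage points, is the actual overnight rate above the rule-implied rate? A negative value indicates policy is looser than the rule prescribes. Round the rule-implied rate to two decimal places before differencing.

i = 1.9 + 0.9 + 0.5 × (0.9 − 1.5) + 0.5 × 1.4
   = 1.9 + 0.9 − 0.3 + 0.7 = 3.20
Deviation = 4.37 − 3.20 = 1.17 pp.

1.17 pp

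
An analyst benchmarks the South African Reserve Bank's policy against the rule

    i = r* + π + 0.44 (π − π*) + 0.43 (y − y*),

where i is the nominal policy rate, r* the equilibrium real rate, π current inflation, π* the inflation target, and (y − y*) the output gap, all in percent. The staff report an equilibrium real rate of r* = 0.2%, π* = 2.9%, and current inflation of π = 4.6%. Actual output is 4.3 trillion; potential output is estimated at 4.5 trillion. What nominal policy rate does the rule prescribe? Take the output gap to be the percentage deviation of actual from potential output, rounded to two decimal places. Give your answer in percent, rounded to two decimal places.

3.64%

Output gap = 100 × (4.3 − 4.5) / 4.5 = -4.44%.
i = 0.20 + 4.60 + 0.44 × (4.60 − 2.90) + 0.43 × (-4.44)
   = 0.20 + 4.6 + 0.748 − 1.9092 = 3.64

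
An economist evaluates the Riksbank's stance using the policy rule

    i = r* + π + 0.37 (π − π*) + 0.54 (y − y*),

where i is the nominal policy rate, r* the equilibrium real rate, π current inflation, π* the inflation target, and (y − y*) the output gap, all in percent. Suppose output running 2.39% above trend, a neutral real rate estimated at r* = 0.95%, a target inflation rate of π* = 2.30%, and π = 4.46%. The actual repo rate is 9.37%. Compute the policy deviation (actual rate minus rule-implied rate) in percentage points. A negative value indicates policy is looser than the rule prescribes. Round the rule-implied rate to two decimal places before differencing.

Output 2.39% above potential → (y − y*) = 2.39.
i = 0.95 + 4.46 + 0.37 × (4.46 − 2.30) + 0.54 × 2.39
   = 0.95 + 4.46 + 0.7992 + 1.2906 = 7.50
Deviation = 9.37 − 7.50 = 1.87 pp.

1.87 pp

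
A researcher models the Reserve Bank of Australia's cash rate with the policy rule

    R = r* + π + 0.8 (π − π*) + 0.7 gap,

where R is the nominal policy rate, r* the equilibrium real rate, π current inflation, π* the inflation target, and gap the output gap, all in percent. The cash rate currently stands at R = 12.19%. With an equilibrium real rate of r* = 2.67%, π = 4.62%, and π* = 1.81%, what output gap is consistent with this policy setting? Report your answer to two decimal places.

3.79%

0.7 gap = 12.19 − 2.67 − 4.62 − 0.8 × (4.62 − 1.81) = 2.652
gap = 2.652 / 0.7 = 3.79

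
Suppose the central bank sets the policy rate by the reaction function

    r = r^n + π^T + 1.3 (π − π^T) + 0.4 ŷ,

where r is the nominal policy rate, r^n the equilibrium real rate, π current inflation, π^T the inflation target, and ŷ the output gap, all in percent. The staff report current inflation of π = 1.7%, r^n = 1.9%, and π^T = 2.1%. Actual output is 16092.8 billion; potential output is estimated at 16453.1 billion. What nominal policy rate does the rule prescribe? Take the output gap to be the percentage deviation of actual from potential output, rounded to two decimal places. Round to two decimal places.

2.60%

Output gap = 100 × (16092.8 − 16453.1) / 16453.1 = -2.19%.
r = 1.90 + 2.10 + 1.3 × (1.70 − 2.10) + 0.4 × (-2.19)
   = 1.90 + 2.1 − 0.52 − 0.876 = 2.60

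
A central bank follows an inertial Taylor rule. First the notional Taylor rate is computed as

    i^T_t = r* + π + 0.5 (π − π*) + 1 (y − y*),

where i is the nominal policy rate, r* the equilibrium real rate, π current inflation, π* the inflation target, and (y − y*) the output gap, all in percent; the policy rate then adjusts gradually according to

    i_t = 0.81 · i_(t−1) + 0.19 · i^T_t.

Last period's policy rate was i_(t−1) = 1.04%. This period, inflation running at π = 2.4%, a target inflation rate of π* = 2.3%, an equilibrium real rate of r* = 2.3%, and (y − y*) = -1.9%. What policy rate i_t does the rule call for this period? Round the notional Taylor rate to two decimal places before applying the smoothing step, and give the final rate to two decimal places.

i^T_t = 2.3 + 2.4 + 0.5 × (2.4 − 2.3) + 1 × (-1.9)
   = 2.3 + 2.4 + 0.05 − 1.9 = 2.85
i_t = 0.81 × 1.04 + 0.19 × 2.85 = 0.8424 + 0.5415 = 1.38

1.38%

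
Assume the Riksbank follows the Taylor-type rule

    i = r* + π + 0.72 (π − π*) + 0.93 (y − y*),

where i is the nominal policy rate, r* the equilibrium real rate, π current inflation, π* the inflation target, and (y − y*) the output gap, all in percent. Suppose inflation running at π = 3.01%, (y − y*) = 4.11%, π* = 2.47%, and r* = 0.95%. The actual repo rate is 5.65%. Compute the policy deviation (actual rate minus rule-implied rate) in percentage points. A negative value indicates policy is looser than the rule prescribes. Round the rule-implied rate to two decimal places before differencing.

-2.52 pp

i = 0.95 + 3.01 + 0.72 × (3.01 − 2.47) + 0.93 × 4.11
   = 0.95 + 3.01 + 0.3888 + 3.8223 = 8.17
Deviation = 5.65 − 8.17 = -2.52 pp.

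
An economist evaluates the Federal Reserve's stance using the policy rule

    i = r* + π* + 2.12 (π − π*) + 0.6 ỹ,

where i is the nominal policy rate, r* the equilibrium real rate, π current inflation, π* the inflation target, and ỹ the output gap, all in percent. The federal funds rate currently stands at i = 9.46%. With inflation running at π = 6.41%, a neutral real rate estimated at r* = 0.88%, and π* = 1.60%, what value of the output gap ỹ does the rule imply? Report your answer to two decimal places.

-5.36%

0.6 ỹ = 9.46 − 0.88 − 1.60 − 2.12 × (6.41 − 1.60) = -3.2172
ỹ = -3.2172 / 0.6 = -5.36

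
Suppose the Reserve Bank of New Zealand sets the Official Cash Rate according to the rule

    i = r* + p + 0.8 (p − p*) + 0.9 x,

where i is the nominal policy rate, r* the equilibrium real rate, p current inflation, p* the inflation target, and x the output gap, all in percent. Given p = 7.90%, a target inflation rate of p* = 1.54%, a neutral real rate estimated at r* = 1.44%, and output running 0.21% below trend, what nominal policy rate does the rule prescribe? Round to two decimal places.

Output 0.21% below potential → x = -0.21.
i = 1.44 + 7.90 + 0.8 × (7.90 − 1.54) + 0.9 × (-0.21)
   = 1.44 + 7.9 + 5.088 − 0.189 = 14.24

14.24%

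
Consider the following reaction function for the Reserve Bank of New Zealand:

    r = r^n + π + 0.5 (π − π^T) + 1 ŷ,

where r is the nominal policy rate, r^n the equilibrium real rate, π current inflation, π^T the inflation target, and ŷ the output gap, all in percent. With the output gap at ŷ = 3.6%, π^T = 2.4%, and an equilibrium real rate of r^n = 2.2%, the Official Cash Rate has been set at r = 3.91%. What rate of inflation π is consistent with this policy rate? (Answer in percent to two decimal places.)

-0.46%

Collecting π: r = r^n + (1 + 0.5) π − 0.5 π^T + 1 ŷ
1.5 π = 3.91 − 2.2 + 0.5 × 2.4 − 1 × 3.6 = -0.69
π = -0.69 / 1.5 = -0.46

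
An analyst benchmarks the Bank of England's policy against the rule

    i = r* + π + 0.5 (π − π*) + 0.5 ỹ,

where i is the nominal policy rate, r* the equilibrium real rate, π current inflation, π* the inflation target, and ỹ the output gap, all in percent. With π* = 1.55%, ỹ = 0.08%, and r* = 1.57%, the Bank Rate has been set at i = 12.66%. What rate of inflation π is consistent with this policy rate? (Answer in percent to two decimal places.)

Collecting π: i = r* + (1 + 0.5) π − 0.5 π* + 0.5 ỹ
1.5 π = 12.66 − 1.57 + 0.5 × 1.55 − 0.5 × 0.08 = 11.825
π = 11.825 / 1.5 = 7.88

7.88%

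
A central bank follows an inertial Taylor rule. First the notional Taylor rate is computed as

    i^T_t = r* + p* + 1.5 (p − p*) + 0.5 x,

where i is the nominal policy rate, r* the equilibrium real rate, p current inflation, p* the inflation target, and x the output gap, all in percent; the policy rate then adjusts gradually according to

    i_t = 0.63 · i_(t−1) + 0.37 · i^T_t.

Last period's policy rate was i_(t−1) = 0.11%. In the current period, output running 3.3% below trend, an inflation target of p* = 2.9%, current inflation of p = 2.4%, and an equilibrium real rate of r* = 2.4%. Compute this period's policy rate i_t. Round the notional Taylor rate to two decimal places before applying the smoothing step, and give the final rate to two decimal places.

1.14%

Output 3.3% below potential → x = -3.3.
i^T_t = 2.4 + 2.9 + 1.5 × (2.4 − 2.9) + 0.5 × (-3.3)
   = 2.4 + 2.9 − 0.75 − 1.65 = 2.90
i_t = 0.63 × 0.11 + 0.37 × 2.90 = 0.0693 + 1.073 = 1.14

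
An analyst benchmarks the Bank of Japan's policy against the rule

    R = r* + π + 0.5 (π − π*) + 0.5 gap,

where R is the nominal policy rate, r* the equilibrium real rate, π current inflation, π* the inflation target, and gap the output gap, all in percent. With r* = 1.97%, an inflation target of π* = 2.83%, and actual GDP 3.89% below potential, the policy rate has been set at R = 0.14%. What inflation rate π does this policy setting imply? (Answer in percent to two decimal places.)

Output 3.89% below potential → gap = -3.89.
Collecting π: R = r* + (1 + 0.5) π − 0.5 π* + 0.5 gap
1.5 π = 0.14 − 1.97 + 0.5 × 2.83 − 0.5 × (-3.89) = 1.53
π = 1.53 / 1.5 = 1.02

1.02%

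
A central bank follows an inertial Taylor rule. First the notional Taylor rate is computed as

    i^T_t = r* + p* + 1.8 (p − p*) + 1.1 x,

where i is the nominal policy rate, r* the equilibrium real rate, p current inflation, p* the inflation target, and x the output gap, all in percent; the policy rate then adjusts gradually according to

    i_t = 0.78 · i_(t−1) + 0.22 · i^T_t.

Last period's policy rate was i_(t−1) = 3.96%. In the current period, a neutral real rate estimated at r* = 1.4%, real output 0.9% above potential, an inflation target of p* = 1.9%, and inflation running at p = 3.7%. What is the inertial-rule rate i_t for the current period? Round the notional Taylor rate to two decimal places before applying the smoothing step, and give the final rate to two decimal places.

Output 0.9% above potential → x = 0.9.
i^T_t = 1.4 + 1.9 + 1.8 × (3.7 − 1.9) + 1.1 × 0.9
   = 1.4 + 1.9 + 3.24 + 0.99 = 7.53
i_t = 0.78 × 3.96 + 0.22 × 7.53 = 3.0888 + 1.6566 = 4.75

4.75%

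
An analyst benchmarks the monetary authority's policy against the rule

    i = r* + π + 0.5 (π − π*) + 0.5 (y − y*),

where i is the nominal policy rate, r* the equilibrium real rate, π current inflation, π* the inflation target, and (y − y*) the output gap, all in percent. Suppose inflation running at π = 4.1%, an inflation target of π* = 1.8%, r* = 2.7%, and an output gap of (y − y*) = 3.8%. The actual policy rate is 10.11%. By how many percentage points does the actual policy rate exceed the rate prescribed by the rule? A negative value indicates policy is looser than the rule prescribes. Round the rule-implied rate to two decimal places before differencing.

0.26 pp

i = 2.7 + 4.1 + 0.5 × (4.1 − 1.8) + 0.5 × 3.8
   = 2.7 + 4.1 + 1.15 + 1.9 = 9.85
Deviation = 10.11 − 9.85 = 0.26 pp.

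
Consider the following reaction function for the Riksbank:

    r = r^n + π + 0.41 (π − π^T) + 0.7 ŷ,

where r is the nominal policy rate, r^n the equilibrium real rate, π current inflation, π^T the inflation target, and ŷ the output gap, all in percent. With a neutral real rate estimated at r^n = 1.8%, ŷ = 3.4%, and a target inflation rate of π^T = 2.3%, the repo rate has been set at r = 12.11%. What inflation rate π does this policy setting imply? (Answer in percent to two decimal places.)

6.29%

Collecting π: r = r^n + (1 + 0.41) π − 0.41 π^T + 0.7 ŷ
1.41 π = 12.11 − 1.8 + 0.41 × 2.3 − 0.7 × 3.4 = 8.873
π = 8.873 / 1.41 = 6.29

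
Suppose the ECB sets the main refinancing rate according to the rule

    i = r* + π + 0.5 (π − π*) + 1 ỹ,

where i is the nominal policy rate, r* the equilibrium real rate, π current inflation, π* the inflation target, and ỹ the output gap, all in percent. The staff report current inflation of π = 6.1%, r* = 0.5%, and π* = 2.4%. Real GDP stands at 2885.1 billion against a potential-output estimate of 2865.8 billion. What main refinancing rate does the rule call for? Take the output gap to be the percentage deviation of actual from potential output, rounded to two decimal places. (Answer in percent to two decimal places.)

Output gap = 100 × (2885.1 − 2865.8) / 2865.8 = 0.67%.
i = 0.50 + 6.10 + 0.5 × (6.10 − 2.40) + 1 × 0.67
   = 0.50 + 6.1 + 1.85 + 0.67 = 9.12

9.12%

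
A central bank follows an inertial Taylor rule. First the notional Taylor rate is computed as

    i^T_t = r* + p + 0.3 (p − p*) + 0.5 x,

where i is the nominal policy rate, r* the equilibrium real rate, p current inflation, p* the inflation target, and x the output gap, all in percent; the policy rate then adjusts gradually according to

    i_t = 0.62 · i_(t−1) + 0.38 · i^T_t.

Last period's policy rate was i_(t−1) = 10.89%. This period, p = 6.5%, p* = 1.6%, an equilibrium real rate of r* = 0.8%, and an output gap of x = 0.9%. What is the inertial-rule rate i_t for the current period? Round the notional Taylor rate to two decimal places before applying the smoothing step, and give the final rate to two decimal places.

i^T_t = 0.8 + 6.5 + 0.3 × (6.5 − 1.6) + 0.5 × 0.9
   = 0.8 + 6.5 + 1.47 + 0.45 = 9.22
i_t = 0.62 × 10.89 + 0.38 × 9.22 = 6.7518 + 3.5036 = 10.26

10.26%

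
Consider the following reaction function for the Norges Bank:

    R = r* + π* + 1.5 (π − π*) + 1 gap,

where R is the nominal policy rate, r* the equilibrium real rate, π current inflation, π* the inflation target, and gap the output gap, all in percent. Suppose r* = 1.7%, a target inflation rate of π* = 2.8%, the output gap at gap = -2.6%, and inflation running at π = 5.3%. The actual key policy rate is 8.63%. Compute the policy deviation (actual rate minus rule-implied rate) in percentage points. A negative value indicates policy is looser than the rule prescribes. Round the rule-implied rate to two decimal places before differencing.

R = 1.7 + 2.8 + 1.5 × (5.3 − 2.8) + 1 × (-2.6)
   = 1.7 + 2.8 + 3.75 − 2.6 = 5.65
Deviation = 8.63 − 5.65 = 2.98 pp.

2.98 pp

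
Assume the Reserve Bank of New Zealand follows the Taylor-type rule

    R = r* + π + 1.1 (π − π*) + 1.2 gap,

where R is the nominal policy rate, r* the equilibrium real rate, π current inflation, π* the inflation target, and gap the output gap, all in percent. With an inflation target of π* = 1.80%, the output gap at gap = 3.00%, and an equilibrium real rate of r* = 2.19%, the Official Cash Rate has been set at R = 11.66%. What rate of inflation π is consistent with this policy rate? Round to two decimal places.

Collecting π: R = r* + (1 + 1.1) π − 1.1 π* + 1.2 gap
2.1 π = 11.66 − 2.19 + 1.1 × 1.80 − 1.2 × 3.00 = 7.85
π = 7.85 / 2.1 = 3.74

3.74%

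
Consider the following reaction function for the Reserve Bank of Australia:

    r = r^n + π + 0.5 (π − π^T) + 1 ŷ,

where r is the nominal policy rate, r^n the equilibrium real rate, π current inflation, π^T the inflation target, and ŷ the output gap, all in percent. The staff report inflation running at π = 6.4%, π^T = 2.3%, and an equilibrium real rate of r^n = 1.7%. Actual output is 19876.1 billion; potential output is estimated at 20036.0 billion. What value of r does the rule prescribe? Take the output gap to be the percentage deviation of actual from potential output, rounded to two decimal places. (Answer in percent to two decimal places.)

Output gap = 100 × (19876.1 − 20036.0) / 20036.0 = -0.80%.
r = 1.70 + 6.40 + 0.5 × (6.40 − 2.30) + 1 × (-0.80)
   = 1.70 + 6.4 + 2.05 − 0.8 = 9.35

9.35%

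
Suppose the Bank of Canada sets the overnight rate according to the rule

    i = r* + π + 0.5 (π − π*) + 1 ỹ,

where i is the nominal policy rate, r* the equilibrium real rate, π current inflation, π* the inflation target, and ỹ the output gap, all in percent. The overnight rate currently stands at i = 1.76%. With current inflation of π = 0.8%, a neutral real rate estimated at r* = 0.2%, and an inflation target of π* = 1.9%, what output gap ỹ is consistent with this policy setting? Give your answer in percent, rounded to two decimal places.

1 ỹ = 1.76 − 0.2 − 0.8 − 0.5 × (0.8 − 1.9) = 1.31
ỹ = 1.31 / 1 = 1.31

1.31%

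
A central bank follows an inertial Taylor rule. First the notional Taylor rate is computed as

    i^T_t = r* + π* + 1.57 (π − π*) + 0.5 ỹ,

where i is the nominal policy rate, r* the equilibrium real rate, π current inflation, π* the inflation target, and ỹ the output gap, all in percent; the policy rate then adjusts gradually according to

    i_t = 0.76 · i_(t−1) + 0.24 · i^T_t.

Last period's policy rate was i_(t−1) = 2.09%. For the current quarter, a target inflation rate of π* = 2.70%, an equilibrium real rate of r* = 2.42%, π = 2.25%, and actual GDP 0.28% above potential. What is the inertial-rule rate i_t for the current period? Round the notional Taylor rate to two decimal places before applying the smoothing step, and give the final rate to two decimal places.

Output 0.28% above potential → ỹ = 0.28.
i^T_t = 2.42 + 2.70 + 1.57 × (2.25 − 2.70) + 0.5 × 0.28
   = 2.42 + 2.7 − 0.7065 + 0.14 = 4.55
i_t = 0.76 × 2.09 + 0.24 × 4.55 = 1.5884 + 1.092 = 2.68

2.68%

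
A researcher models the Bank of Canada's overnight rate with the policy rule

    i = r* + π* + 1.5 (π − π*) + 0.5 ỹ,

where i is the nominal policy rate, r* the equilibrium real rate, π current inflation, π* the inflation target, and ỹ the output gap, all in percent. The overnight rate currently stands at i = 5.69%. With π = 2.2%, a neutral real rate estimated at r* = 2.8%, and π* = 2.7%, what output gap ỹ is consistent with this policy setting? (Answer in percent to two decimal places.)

0.5 ỹ = 5.69 − 2.8 − 2.7 − 1.5 × (2.2 − 2.7) = 0.94
ỹ = 0.94 / 0.5 = 1.88

1.88%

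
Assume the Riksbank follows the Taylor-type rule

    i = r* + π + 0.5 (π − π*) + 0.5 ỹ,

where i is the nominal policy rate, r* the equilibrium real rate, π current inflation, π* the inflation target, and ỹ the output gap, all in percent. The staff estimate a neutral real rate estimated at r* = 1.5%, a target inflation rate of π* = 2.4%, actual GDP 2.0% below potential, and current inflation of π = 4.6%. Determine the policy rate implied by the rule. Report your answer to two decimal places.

6.20%

Output 2.0% below potential → ỹ = -2.0.
i = 1.5 + 4.6 + 0.5 × (4.6 − 2.4) + 0.5 × (-2.0)
   = 1.5 + 4.6 + 1.1 − 1 = 6.20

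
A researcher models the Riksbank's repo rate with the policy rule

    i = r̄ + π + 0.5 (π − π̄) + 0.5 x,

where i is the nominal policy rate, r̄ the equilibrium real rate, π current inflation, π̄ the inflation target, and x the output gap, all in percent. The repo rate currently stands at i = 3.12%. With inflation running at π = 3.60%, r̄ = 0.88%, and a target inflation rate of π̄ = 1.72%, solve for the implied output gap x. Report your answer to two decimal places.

0.5 x = 3.12 − 0.88 − 3.60 − 0.5 × (3.60 − 1.72) = -2.3
x = -2.3 / 0.5 = -4.60

-4.60%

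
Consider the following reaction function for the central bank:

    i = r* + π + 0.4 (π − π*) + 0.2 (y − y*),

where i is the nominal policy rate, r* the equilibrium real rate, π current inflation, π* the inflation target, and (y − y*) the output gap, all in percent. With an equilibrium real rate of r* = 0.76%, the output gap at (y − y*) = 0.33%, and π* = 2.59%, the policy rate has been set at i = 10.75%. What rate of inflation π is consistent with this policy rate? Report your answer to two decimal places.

7.83%

Collecting π: i = r* + (1 + 0.4) π − 0.4 π* + 0.2 (y − y*)
1.4 π = 10.75 − 0.76 + 0.4 × 2.59 − 0.2 × 0.33 = 10.96
π = 10.96 / 1.4 = 7.83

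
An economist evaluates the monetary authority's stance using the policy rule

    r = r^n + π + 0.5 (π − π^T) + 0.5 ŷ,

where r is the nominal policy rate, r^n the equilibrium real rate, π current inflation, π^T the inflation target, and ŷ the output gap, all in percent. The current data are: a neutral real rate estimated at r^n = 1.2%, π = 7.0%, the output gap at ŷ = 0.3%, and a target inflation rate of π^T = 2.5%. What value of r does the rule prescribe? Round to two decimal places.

10.60%

r = 1.2 + 7.0 + 0.5 × (7.0 − 2.5) + 0.5 × 0.3
   = 1.2 + 7 + 2.25 + 0.15 = 10.60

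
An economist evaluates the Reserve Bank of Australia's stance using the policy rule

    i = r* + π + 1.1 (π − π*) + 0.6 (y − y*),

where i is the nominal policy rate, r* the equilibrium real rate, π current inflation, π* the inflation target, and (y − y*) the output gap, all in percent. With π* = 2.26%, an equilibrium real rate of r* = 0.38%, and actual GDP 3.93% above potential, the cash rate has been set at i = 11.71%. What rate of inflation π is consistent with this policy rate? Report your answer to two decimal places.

Output 3.93% above potential → (y − y*) = 3.93.
Collecting π: i = r* + (1 + 1.1) π − 1.1 π* + 0.6 (y − y*)
2.1 π = 11.71 − 0.38 + 1.1 × 2.26 − 0.6 × 3.93 = 11.458
π = 11.458 / 2.1 = 5.46

5.46%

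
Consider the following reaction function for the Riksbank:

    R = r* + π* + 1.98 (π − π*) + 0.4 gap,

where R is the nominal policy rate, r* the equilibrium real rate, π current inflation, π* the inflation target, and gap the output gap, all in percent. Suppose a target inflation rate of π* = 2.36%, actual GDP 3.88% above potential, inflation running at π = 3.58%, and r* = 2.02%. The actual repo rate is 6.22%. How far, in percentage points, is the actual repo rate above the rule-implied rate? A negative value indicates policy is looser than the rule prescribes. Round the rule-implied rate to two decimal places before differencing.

Output 3.88% above potential → gap = 3.88.
R = 2.02 + 2.36 + 1.98 × (3.58 − 2.36) + 0.4 × 3.88
   = 2.02 + 2.36 + 2.4156 + 1.552 = 8.35
Deviation = 6.22 − 8.35 = -2.13 pp.

-2.13 pp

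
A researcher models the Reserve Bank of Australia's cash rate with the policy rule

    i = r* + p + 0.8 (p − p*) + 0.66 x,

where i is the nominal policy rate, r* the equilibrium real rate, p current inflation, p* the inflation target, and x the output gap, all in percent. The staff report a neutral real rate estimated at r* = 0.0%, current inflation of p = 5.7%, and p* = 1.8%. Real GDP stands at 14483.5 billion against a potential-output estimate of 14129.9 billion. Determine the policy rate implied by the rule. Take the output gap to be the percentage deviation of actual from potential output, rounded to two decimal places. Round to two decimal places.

Output gap = 100 × (14483.5 − 14129.9) / 14129.9 = 2.50%.
i = 0.00 + 5.70 + 0.8 × (5.70 − 1.80) + 0.66 × 2.50
   = 0.00 + 5.7 + 3.12 + 1.65 = 10.47

10.47%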